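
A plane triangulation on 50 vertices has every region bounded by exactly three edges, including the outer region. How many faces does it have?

96

In a plane triangulation 3F = 2E and V − E + F = 2, so F = 2V − 4 = 2·50 − 4 = 96.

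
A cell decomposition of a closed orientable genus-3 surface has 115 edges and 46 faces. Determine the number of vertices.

For a closed orientable surface of genus 3, χ = 2 − 2·3 = -4.
V = -4 + E − F = -4 + 115 − 46 = 65.

65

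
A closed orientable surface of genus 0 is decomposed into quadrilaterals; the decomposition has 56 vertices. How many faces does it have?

54

χ = 2 − 2·0 = 2, and every face is a square so 4F = 2E.
V − E + F = 2 with E = 4F/2 gives 56 − (4/2 − 1)·F = 2, so F = 54 and E = 108.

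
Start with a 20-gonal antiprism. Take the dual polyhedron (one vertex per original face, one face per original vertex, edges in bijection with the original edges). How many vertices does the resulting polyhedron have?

The base solid has V = 40, E = 80, F = 42.
The dual swaps V and F and preserves E: V′ = F = 42, E′ = E = 80, F′ = V = 40.

42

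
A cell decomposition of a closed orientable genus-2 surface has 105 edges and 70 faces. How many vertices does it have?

For a closed orientable surface of genus 2, χ = 2 − 2·2 = -2.
V = -2 + E − F = -2 + 105 − 70 = 33.

33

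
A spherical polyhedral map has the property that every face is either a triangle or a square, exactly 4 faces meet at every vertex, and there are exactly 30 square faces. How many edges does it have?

Let x be the number of triangles; then F = 30 + x.
Edge–face incidences: 2E = 4·30 + 3·x = 120 + 3x.
Every vertex has degree 4, so 4V = 2E.
Euler: V − E + F = 2 ⇒ (2E)/4 − E + (30 + x) = 2.
Multiply by 8: 2·(2E) − 4·(2E) + 8·(30 + x) = 16, i.e. 240 + 8x − 2·(120 + 3x) = 16.
Collecting terms: 2x = 16, so x = 8.
Then 2E = 120 + 3·8 = 144, so E = 72, V = 2E/4 = 36, F = 30 + 8 = 38.

72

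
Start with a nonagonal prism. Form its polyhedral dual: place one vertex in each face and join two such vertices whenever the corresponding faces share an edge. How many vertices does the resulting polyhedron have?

The base solid has V = 18, E = 27, F = 11.
The dual swaps V and F and preserves E: V′ = F = 11, E′ = E = 27, F′ = V = 18.

11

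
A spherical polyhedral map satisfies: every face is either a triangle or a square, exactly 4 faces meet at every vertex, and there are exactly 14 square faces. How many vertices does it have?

Let x be the number of triangles; then F = 14 + x.
Edge–face incidences: 2E = 4·14 + 3·x = 56 + 3x.
Every vertex has degree 4, so 4V = 2E.
Euler: V − E + F = 2 ⇒ (2E)/4 − E + (14 + x) = 2.
Multiply by 8: 2·(2E) − 4·(2E) + 8·(14 + x) = 16, i.e. 112 + 8x − 2·(56 + 3x) = 16.
Collecting terms: 2x = 16, so x = 8.
Then 2E = 56 + 3·8 = 80, so E = 40, V = 2E/4 = 20, F = 14 + 8 = 22.

20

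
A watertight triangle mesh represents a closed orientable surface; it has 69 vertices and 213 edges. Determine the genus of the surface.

2

Every face is a triangle and each edge borders two faces, so 3F = 2·213, giving F = 142.
χ = V − E + F = 69 − 213 + 142 = -2.
For a closed orientable surface χ = 2 − 2g, so g = (2 − (-2))/2 = 2.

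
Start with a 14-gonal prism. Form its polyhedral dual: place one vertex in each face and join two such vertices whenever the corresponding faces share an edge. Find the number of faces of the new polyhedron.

The base solid has V = 28, E = 42, F = 16.
The dual swaps V and F and preserves E: V′ = F = 16, E′ = E = 42, F′ = V = 28.

28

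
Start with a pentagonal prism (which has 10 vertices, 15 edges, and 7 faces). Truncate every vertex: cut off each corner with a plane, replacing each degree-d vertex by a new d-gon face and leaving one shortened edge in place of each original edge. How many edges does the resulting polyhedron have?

Truncation replaces each original edge-end by a new vertex, so V′ = 2E = 30.
Each original edge survives, and each old vertex of degree d contributes d new edges; summing degrees gives Σd = 2E, so E′ = E + 2E = 3E = 45.
Each original face survives and each original vertex becomes one new face: F′ = F + V = 17.

45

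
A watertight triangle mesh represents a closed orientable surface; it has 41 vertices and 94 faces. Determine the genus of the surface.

Every face is a triangle, so 2E = 3·94 = 282, giving E = 141.
χ = V − E + F = 41 − 141 + 94 = -6.
For a closed orientable surface χ = 2 − 2g, so g = (2 − (-6))/2 = 4.

4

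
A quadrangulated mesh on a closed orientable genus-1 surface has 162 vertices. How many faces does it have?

χ = 2 − 2·1 = 0, and every face is a square so 4F = 2E.
V − E + F = 0 with E = 4F/2 gives 162 − (4/2 − 1)·F = 0, so F = 162 and E = 324.

162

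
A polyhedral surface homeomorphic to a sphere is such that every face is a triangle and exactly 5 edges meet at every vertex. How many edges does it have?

Each face has 3 edges and each edge borders two faces, so 2E = 3F.
Each vertex has degree 5, so 5V = 2E and hence V = 3F/5.
Euler: V − E + F = 2 ⇒ (3F/5) − (3F/2) + F = 2.
Multiply by 10: (6 − 15 + 10)F = 20, i.e. 1F = 20.
So F = 20, E = 3·20/2 = 30, V = 3·20/5 = 12.

30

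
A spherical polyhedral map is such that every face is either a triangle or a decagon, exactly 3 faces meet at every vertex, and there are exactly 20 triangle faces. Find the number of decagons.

Let x be the number of decagons; then F = 20 + x.
Edge–face incidences: 2E = 3·20 + 10·x = 60 + 10x.
Every vertex has degree 3, so 3V = 2E.
Euler: V − E + F = 2 ⇒ (2E)/3 − E + (20 + x) = 2.
Multiply by 6: 2·(2E) − 3·(2E) + 6·(20 + x) = 12, i.e. 120 + 6x − (60 + 10x) = 12.
Collecting terms: −4x + 60 = 12, so −4x = −48, so x = 12.
Then 2E = 60 + 10·12 = 180, so E = 90, V = 2E/3 = 60, F = 20 + 12 = 32.

12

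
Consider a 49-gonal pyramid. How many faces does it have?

A pyramid on an n-gon base has one n-gon and n triangles: V = 49 + 1 = 50, E = 2·49 = 98, F = 49 + 1 = 50.

50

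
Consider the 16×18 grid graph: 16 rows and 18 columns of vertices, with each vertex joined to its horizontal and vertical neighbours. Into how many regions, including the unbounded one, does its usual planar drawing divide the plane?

The grid has V = 16·18 = 288 vertices and E = 16·17 + 18·15 = 542 edges.
F = 2 − V + E = 2 − 288 + 542 = 256.

256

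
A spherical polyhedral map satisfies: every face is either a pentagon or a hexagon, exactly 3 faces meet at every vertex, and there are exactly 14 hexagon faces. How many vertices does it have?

48

Let x be the number of pentagons; then F = 14 + x.
Edge–face incidences: 2E = 6·14 + 5·x = 84 + 5x.
Every vertex has degree 3, so 3V = 2E.
Euler: V − E + F = 2 ⇒ (2E)/3 − E + (14 + x) = 2.
Multiply by 6: 2·(2E) − 3·(2E) + 6·(14 + x) = 12, i.e. 84 + 6x − (84 + 5x) = 12.
Collecting terms: x = 12.
Then 2E = 84 + 5·12 = 144, so E = 72, V = 2E/3 = 48, F = 14 + 12 = 26.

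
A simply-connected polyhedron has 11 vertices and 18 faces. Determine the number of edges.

27

Here V − E + F = 2.
E = V + F − (2) = 11 + 18 − (2) = 27.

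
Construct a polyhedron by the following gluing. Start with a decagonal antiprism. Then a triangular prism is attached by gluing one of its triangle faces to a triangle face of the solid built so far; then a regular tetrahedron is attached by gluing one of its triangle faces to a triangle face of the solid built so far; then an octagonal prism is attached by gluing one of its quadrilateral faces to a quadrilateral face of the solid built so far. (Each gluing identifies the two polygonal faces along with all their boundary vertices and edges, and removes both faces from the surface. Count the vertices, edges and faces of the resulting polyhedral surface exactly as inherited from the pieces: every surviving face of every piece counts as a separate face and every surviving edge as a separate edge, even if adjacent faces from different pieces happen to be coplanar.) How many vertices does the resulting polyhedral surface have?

A decagonal antiprism: V=20, E=40, F=22.
Attach a triangular prism (V=6, E=9, F=5) along a 3-gon: merge 3 vertices and 3 edges, delete both glued faces → V=23, E=46, F=25.
Attach a regular tetrahedron (V=4, E=6, F=4) along a 3-gon: merge 3 vertices and 3 edges, delete both glued faces → V=24, E=49, F=27.
Attach an octagonal prism (V=16, E=24, F=10) along a 4-gon: merge 4 vertices and 4 edges, delete both glued faces → V=36, E=69, F=35.
Check: V − E + F = 36 − 69 + 35 = 2.

36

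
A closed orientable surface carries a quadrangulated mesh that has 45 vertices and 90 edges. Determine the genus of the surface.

1

Every face is a square and each edge borders two faces, so 4F = 2·90, giving F = 45.
χ = V − E + F = 45 − 90 + 45 = 0.
For a closed orientable surface χ = 2 − 2g, so g = (2 − (0))/2 = 1.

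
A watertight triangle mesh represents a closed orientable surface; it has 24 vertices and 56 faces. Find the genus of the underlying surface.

Every face is a triangle, so 2E = 3·56 = 168, giving E = 84.
χ = V − E + F = 24 − 84 + 56 = -4.
For a closed orientable surface χ = 2 − 2g, so g = (2 − (-4))/2 = 3.

3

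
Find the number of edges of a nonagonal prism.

A prism on an n-gon has two n-gon bases and n rectangular sides: V = 2·9 = 18, E = 3·9 = 27, F = 9 + 2 = 11.

27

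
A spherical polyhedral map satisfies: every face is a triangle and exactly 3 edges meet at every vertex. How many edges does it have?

6

Each face has 3 edges and each edge borders two faces, so 2E = 3F.
Each vertex has degree 3, so 3V = 2E and hence V = 3F/3.
Euler: V − E + F = 2 ⇒ (3F/3) − (3F/2) + F = 2.
Multiply by 6: (6 − 9 + 6)F = 12, i.e. 3F = 12.
So F = 4, E = 3·4/2 = 6, V = 3·4/3 = 4.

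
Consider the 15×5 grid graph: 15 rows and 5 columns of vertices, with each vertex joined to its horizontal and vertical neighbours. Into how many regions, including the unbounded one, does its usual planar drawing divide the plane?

The grid has V = 15·5 = 75 vertices and E = 15·4 + 5·14 = 130 edges.
F = 2 − V + E = 2 − 75 + 130 = 57.

57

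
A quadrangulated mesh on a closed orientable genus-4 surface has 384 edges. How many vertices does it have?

χ = 2 − 2·4 = -6, and every face is a square so 4F = 2E.
F = 2E/4 = 192. Then V = -6 + E − F = -6 + 384 − 192 = 186.

186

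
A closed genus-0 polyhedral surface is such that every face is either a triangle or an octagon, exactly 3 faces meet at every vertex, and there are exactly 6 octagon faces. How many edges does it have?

36

Let x be the number of triangles; then F = 6 + x.
Edge–face incidences: 2E = 8·6 + 3·x = 48 + 3x.
Every vertex has degree 3, so 3V = 2E.
Euler: V − E + F = 2 ⇒ (2E)/3 − E + (6 + x) = 2.
Multiply by 6: 2·(2E) − 3·(2E) + 6·(6 + x) = 12, i.e. 36 + 6x − (48 + 3x) = 12.
Collecting terms: 3x − 12 = 12, so 3x = 24, so x = 8.
Then 2E = 48 + 3·8 = 72, so E = 36, V = 2E/3 = 24, F = 6 + 8 = 14.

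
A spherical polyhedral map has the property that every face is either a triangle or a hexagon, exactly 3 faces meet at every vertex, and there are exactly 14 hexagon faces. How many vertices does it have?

32

Let x be the number of triangles; then F = 14 + x.
Edge–face incidences: 2E = 6·14 + 3·x = 84 + 3x.
Every vertex has degree 3, so 3V = 2E.
Euler: V − E + F = 2 ⇒ (2E)/3 − E + (14 + x) = 2.
Multiply by 6: 2·(2E) − 3·(2E) + 6·(14 + x) = 12, i.e. 84 + 6x − (84 + 3x) = 12.
Collecting terms: 3x = 12, so x = 4.
Then 2E = 84 + 3·4 = 96, so E = 48, V = 2E/3 = 32, F = 14 + 4 = 18.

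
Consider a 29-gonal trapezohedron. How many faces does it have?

58

The n-trapezohedron (dual of the n-antiprism) has V = 2·29 + 2 = 60, E = 4·29 = 116, F = 2·29 = 58.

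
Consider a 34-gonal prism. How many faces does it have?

36

A prism on an n-gon has two n-gon bases and n rectangular sides: V = 2·34 = 68, E = 3·34 = 102, F = 34 + 2 = 36.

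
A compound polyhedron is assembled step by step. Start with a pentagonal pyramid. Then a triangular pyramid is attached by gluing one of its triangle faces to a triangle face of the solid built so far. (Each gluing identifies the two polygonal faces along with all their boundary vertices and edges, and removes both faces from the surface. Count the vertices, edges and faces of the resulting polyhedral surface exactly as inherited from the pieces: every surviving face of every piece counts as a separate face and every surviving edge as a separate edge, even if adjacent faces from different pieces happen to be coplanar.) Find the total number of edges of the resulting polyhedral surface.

A pentagonal pyramid: V=6, E=10, F=6.
Attach a triangular pyramid (V=4, E=6, F=4) along a 3-gon: merge 3 vertices and 3 edges, delete both glued faces → V=7, E=13, F=8.
Check: V − E + F = 7 − 13 + 8 = 2.

13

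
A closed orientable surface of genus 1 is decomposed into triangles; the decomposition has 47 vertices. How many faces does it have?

94

χ = 2 − 2·1 = 0, and every face is a triangle so 3F = 2E.
V − E + F = 0 with E = 3F/2 gives 47 − (3/2 − 1)·F = 0, so F = 94 and E = 141.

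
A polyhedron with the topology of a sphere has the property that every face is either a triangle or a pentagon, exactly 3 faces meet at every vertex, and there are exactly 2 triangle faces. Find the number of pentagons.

Let x be the number of pentagons; then F = 2 + x.
Edge–face incidences: 2E = 3·2 + 5·x = 6 + 5x.
Every vertex has degree 3, so 3V = 2E.
Euler: V − E + F = 2 ⇒ (2E)/3 − E + (2 + x) = 2.
Multiply by 6: 2·(2E) − 3·(2E) + 6·(2 + x) = 12, i.e. 12 + 6x − (6 + 5x) = 12.
Collecting terms: x + 6 = 12, so x = 6.
Then 2E = 6 + 5·6 = 36, so E = 18, V = 2E/3 = 12, F = 2 + 6 = 8.

6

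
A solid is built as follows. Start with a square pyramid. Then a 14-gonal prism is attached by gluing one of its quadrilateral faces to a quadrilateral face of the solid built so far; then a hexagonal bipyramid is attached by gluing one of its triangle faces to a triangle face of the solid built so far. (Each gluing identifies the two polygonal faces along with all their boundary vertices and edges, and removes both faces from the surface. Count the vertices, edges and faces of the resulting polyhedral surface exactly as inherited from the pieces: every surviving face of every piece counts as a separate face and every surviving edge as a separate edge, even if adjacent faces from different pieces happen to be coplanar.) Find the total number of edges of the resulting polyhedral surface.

61

A square pyramid: V=5, E=8, F=5.
Attach a 14-gonal prism (V=28, E=42, F=16) along a 4-gon: merge 4 vertices and 4 edges, delete both glued faces → V=29, E=46, F=19.
Attach a hexagonal bipyramid (V=8, E=18, F=12) along a 3-gon: merge 3 vertices and 3 edges, delete both glued faces → V=34, E=61, F=29.
Check: V − E + F = 34 − 61 + 29 = 2.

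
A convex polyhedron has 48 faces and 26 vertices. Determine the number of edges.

Here V − E + F = 2.
E = V + F − (2) = 26 + 48 − (2) = 72.

72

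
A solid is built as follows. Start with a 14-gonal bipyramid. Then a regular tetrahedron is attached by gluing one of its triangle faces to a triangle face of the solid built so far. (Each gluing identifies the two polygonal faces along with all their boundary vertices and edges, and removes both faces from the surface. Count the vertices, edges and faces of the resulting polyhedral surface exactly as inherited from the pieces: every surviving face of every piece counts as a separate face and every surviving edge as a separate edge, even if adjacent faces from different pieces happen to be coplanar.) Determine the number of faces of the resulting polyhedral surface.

30

A 14-gonal bipyramid: V=16, E=42, F=28.
Attach a regular tetrahedron (V=4, E=6, F=4) along a 3-gon: merge 3 vertices and 3 edges, delete both glued faces → V=17, E=45, F=30.
Check: V − E + F = 17 − 45 + 30 = 2.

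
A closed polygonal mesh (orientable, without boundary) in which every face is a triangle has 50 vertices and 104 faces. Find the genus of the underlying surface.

2

Every face is a triangle, so 2E = 3·104 = 312, giving E = 156.
χ = V − E + F = 50 − 156 + 104 = -2.
For a closed orientable surface χ = 2 − 2g, so g = (2 − (-2))/2 = 2.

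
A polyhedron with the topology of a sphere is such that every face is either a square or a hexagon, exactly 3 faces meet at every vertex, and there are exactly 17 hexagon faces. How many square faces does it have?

Let x be the number of squares; then F = 17 + x.
Edge–face incidences: 2E = 6·17 + 4·x = 102 + 4x.
Every vertex has degree 3, so 3V = 2E.
Euler: V − E + F = 2 ⇒ (2E)/3 − E + (17 + x) = 2.
Multiply by 6: 2·(2E) − 3·(2E) + 6·(17 + x) = 12, i.e. 102 + 6x − (102 + 4x) = 12.
Collecting terms: 2x = 12, so x = 6.
Then 2E = 102 + 4·6 = 126, so E = 63, V = 2E/3 = 42, F = 17 + 6 = 23.

6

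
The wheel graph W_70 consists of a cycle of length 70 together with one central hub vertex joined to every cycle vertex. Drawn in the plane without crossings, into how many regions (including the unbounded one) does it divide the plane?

W_70 has V = 70 + 1 = 71 vertices and E = 2·70 = 140 edges.
By Euler's formula F = 2 − V + E = 2 − 71 + 140 = 71.

71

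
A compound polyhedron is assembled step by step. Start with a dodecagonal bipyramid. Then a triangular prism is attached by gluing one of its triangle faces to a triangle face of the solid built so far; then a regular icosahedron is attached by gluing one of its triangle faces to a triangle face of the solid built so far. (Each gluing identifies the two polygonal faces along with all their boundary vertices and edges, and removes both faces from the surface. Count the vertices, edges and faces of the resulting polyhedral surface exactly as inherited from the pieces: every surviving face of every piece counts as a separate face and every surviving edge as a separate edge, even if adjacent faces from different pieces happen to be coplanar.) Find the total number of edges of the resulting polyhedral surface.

A dodecagonal bipyramid: V=14, E=36, F=24.
Attach a triangular prism (V=6, E=9, F=5) along a 3-gon: merge 3 vertices and 3 edges, delete both glued faces → V=17, E=42, F=27.
Attach a regular icosahedron (V=12, E=30, F=20) along a 3-gon: merge 3 vertices and 3 edges, delete both glued faces → V=26, E=69, F=45.
Check: V − E + F = 26 − 69 + 45 = 2.

69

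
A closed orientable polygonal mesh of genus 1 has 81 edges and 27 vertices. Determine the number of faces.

54

For a closed orientable surface of genus 1, χ = 2 − 2·1 = 0.
F = 0 − V + E = 0 − 27 + 81 = 54.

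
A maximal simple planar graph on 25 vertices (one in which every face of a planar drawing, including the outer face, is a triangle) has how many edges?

In a plane triangulation 3F = 2E and V − E + F = 2, so E = 3V − 6 = 3·25 − 6 = 69.

69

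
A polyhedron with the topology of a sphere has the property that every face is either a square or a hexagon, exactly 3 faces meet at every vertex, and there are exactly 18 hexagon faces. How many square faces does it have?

6

Let x be the number of squares; then F = 18 + x.
Edge–face incidences: 2E = 6·18 + 4·x = 108 + 4x.
Every vertex has degree 3, so 3V = 2E.
Euler: V − E + F = 2 ⇒ (2E)/3 − E + (18 + x) = 2.
Multiply by 6: 2·(2E) − 3·(2E) + 6·(18 + x) = 12, i.e. 108 + 6x − (108 + 4x) = 12.
Collecting terms: 2x = 12, so x = 6.
Then 2E = 108 + 4·6 = 132, so E = 66, V = 2E/3 = 44, F = 18 + 6 = 24.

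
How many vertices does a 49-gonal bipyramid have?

A bipyramid over an n-gon has 2n triangular faces and n + 2 vertices: V = 49 + 2 = 51, E = 3·49 = 147, F = 2·49 = 98.
Check: V − E + F = 51 − 147 + 98 = 2.

51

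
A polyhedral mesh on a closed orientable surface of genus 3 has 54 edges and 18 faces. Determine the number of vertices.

32

For a closed orientable surface of genus 3, χ = 2 − 2·3 = -4.
V = -4 + E − F = -4 + 54 − 18 = 32.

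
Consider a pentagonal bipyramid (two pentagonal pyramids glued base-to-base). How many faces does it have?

10

A bipyramid over an n-gon has 2n triangular faces and n + 2 vertices: V = 5 + 2 = 7, E = 3·5 = 15, F = 2·5 = 10.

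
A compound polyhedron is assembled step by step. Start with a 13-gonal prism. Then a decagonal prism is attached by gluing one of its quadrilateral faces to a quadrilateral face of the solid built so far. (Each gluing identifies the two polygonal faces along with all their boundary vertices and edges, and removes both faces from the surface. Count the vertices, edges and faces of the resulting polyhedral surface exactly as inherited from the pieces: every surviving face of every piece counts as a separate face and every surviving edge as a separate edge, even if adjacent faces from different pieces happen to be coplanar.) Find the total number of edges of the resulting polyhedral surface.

A 13-gonal prism: V=26, E=39, F=15.
Attach a decagonal prism (V=20, E=30, F=12) along a 4-gon: merge 4 vertices and 4 edges, delete both glued faces → V=42, E=65, F=25.
Check: V − E + F = 42 − 65 + 25 = 2.

65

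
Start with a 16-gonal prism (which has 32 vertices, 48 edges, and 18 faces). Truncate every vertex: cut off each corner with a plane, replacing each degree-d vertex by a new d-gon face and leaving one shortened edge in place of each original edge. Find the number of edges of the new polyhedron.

144

Truncation replaces each original edge-end by a new vertex, so V′ = 2E = 96.
Each original edge survives, and each old vertex of degree d contributes d new edges; summing degrees gives Σd = 2E, so E′ = E + 2E = 3E = 144.
Each original face survives and each original vertex becomes one new face: F′ = F + V = 50.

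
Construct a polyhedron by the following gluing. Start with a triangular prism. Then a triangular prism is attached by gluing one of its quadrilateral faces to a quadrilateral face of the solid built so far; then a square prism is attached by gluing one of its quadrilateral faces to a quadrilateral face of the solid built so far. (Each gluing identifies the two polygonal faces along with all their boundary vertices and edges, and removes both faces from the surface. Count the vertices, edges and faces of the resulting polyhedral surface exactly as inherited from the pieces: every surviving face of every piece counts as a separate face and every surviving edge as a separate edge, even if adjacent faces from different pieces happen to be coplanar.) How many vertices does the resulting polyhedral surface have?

A triangular prism: V=6, E=9, F=5.
Attach a triangular prism (V=6, E=9, F=5) along a 4-gon: merge 4 vertices and 4 edges, delete both glued faces → V=8, E=14, F=8.
Attach a square prism (V=8, E=12, F=6) along a 4-gon: merge 4 vertices and 4 edges, delete both glued faces → V=12, E=22, F=12.
Check: V − E + F = 12 − 22 + 12 = 2.

12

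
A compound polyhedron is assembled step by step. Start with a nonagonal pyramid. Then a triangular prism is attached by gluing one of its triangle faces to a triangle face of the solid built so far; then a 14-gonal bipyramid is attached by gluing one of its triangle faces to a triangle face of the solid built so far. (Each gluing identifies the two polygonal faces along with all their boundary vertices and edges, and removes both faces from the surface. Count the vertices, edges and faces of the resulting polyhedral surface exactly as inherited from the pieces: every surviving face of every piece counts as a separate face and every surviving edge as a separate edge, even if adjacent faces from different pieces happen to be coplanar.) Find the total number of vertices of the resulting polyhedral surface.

26

A nonagonal pyramid: V=10, E=18, F=10.
Attach a triangular prism (V=6, E=9, F=5) along a 3-gon: merge 3 vertices and 3 edges, delete both glued faces → V=13, E=24, F=13.
Attach a 14-gonal bipyramid (V=16, E=42, F=28) along a 3-gon: merge 3 vertices and 3 edges, delete both glued faces → V=26, E=63, F=39.
Check: V − E + F = 26 − 63 + 39 = 2.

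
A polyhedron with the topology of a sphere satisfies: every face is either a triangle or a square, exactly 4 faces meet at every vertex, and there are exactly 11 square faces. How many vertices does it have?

17

Let x be the number of triangles; then F = 11 + x.
Edge–face incidences: 2E = 4·11 + 3·x = 44 + 3x.
Every vertex has degree 4, so 4V = 2E.
Euler: V − E + F = 2 ⇒ (2E)/4 − E + (11 + x) = 2.
Multiply by 8: 2·(2E) − 4·(2E) + 8·(11 + x) = 16, i.e. 88 + 8x − 2·(44 + 3x) = 16.
Collecting terms: 2x = 16, so x = 8.
Then 2E = 44 + 3·8 = 68, so E = 34, V = 2E/4 = 17, F = 11 + 8 = 19.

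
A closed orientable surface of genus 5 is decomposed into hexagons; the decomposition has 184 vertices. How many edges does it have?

χ = 2 − 2·5 = -8, and every face is a hexagon so 6F = 2E.
V − E + F = -8 with E = 6F/2 gives 184 − (6/2 − 1)·F = -8, so F = 96 and E = 288.

288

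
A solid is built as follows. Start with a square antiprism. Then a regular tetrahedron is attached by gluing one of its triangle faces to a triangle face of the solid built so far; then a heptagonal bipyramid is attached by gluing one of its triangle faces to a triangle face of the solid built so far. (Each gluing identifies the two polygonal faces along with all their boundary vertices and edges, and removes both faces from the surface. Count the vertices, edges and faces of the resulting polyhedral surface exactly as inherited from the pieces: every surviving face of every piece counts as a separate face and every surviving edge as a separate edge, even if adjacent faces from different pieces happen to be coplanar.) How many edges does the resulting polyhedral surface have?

37

A square antiprism: V=8, E=16, F=10.
Attach a regular tetrahedron (V=4, E=6, F=4) along a 3-gon: merge 3 vertices and 3 edges, delete both glued faces → V=9, E=19, F=12.
Attach a heptagonal bipyramid (V=9, E=21, F=14) along a 3-gon: merge 3 vertices and 3 edges, delete both glued faces → V=15, E=37, F=24.
Check: V − E + F = 15 − 37 + 24 = 2.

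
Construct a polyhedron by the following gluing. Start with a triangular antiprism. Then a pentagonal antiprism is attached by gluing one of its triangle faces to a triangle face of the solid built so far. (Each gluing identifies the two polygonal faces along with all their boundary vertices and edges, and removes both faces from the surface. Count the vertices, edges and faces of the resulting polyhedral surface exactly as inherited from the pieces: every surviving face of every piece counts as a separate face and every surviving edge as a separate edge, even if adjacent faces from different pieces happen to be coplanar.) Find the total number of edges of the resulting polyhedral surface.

29

A triangular antiprism: V=6, E=12, F=8.
Attach a pentagonal antiprism (V=10, E=20, F=12) along a 3-gon: merge 3 vertices and 3 edges, delete both glued faces → V=13, E=29, F=18.
Check: V − E + F = 13 − 29 + 18 = 2.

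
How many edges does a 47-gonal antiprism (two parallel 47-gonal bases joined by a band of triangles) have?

An antiprism on an n-gon has two n-gon caps and 2n triangles: V = 2·47 = 94, E = 4·47 = 188, F = 2·47 + 2 = 96.

188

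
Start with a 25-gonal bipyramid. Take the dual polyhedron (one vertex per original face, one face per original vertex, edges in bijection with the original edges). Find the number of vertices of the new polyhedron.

50

The base solid has V = 27, E = 75, F = 50.
The dual swaps V and F and preserves E: V′ = F = 50, E′ = E = 75, F′ = V = 27.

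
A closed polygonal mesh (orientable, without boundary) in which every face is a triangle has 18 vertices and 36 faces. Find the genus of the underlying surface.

1

Every face is a triangle, so 2E = 3·36 = 108, giving E = 54.
χ = V − E + F = 18 − 54 + 36 = 0.
For a closed orientable surface χ = 2 − 2g, so g = (2 − (0))/2 = 1.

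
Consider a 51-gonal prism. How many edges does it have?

153

A prism on an n-gon has two n-gon bases and n rectangular sides: V = 2·51 = 102, E = 3·51 = 153, F = 51 + 2 = 53.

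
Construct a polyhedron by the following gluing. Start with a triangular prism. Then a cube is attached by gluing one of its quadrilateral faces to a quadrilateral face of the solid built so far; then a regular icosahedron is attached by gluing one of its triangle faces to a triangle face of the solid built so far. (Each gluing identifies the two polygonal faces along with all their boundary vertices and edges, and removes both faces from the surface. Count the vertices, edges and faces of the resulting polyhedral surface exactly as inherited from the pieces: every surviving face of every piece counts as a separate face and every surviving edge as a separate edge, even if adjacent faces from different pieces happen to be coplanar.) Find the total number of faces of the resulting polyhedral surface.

27

A triangular prism: V=6, E=9, F=5.
Attach a cube (V=8, E=12, F=6) along a 4-gon: merge 4 vertices and 4 edges, delete both glued faces → V=10, E=17, F=9.
Attach a regular icosahedron (V=12, E=30, F=20) along a 3-gon: merge 3 vertices and 3 edges, delete both glued faces → V=19, E=44, F=27.
Check: V − E + F = 19 − 44 + 27 = 2.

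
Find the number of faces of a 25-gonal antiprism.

52

An antiprism on an n-gon has two n-gon caps and 2n triangles: V = 2·25 = 50, E = 4·25 = 100, F = 2·25 + 2 = 52.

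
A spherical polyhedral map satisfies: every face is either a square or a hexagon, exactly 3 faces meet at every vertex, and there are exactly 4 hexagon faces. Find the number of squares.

6

Let x be the number of squares; then F = 4 + x.
Edge–face incidences: 2E = 6·4 + 4·x = 24 + 4x.
Every vertex has degree 3, so 3V = 2E.
Euler: V − E + F = 2 ⇒ (2E)/3 − E + (4 + x) = 2.
Multiply by 6: 2·(2E) − 3·(2E) + 6·(4 + x) = 12, i.e. 24 + 6x − (24 + 4x) = 12.
Collecting terms: 2x = 12, so x = 6.
Then 2E = 24 + 4·6 = 48, so E = 24, V = 2E/3 = 16, F = 4 + 6 = 10.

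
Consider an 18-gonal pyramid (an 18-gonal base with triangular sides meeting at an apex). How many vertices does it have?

A pyramid on an n-gon base has one n-gon and n triangles: V = 18 + 1 = 19, E = 2·18 = 36, F = 18 + 1 = 19.
Check: V − E + F = 19 − 36 + 19 = 2.

19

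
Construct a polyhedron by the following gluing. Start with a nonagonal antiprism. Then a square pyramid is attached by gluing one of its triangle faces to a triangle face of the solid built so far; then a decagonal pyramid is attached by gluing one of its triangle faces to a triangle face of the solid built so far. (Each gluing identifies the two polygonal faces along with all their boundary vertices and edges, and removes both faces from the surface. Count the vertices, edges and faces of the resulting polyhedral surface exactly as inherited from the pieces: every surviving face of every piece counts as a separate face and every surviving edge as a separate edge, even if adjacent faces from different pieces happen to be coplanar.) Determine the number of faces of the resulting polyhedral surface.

A nonagonal antiprism: V=18, E=36, F=20.
Attach a square pyramid (V=5, E=8, F=5) along a 3-gon: merge 3 vertices and 3 edges, delete both glued faces → V=20, E=41, F=23.
Attach a decagonal pyramid (V=11, E=20, F=11) along a 3-gon: merge 3 vertices and 3 edges, delete both glued faces → V=28, E=58, F=32.
Check: V − E + F = 28 − 58 + 32 = 2.

32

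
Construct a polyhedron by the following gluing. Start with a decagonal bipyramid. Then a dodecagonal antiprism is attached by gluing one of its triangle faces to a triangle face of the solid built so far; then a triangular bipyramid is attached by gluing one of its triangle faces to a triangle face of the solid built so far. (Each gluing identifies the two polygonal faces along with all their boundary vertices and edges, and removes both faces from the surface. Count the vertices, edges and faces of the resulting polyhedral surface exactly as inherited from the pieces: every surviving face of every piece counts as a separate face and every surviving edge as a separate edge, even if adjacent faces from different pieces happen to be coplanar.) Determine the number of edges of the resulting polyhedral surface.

A decagonal bipyramid: V=12, E=30, F=20.
Attach a dodecagonal antiprism (V=24, E=48, F=26) along a 3-gon: merge 3 vertices and 3 edges, delete both glued faces → V=33, E=75, F=44.
Attach a triangular bipyramid (V=5, E=9, F=6) along a 3-gon: merge 3 vertices and 3 edges, delete both glued faces → V=35, E=81, F=48.
Check: V − E + F = 35 − 81 + 48 = 2.

81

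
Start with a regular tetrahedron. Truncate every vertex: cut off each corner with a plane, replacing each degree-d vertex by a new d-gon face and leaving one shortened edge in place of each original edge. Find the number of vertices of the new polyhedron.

The base solid has V = 4, E = 6, F = 4.
Truncation replaces each original edge-end by a new vertex, so V′ = 2E = 12.
Each original edge survives, and each old vertex of degree d contributes d new edges; summing degrees gives Σd = 2E, so E′ = E + 2E = 3E = 18.
Each original face survives and each original vertex becomes one new face: F′ = F + V = 8.

12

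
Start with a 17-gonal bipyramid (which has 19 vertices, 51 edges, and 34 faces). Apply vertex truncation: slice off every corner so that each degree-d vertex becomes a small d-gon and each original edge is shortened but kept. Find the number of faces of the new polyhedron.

Truncation replaces each original edge-end by a new vertex, so V′ = 2E = 102.
Each original edge survives, and each old vertex of degree d contributes d new edges; summing degrees gives Σd = 2E, so E′ = E + 2E = 3E = 153.
Each original face survives and each original vertex becomes one new face: F′ = F + V = 53.

53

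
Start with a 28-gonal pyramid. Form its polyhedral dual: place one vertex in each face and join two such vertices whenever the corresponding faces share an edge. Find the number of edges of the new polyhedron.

56

The base solid has V = 29, E = 56, F = 29.
The dual swaps V and F and preserves E: V′ = F = 29, E′ = E = 56, F′ = V = 29.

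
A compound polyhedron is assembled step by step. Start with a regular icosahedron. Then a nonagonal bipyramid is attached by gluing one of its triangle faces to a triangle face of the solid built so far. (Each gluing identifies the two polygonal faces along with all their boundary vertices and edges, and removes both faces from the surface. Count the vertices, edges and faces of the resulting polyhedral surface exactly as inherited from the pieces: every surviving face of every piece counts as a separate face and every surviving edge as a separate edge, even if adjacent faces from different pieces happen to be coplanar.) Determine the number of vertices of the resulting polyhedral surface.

A regular icosahedron: V=12, E=30, F=20.
Attach a nonagonal bipyramid (V=11, E=27, F=18) along a 3-gon: merge 3 vertices and 3 edges, delete both glued faces → V=20, E=54, F=36.
Check: V − E + F = 20 − 54 + 36 = 2.

20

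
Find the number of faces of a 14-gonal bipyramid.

28

A bipyramid over an n-gon has 2n triangular faces and n + 2 vertices: V = 14 + 2 = 16, E = 3·14 = 42, F = 2·14 = 28.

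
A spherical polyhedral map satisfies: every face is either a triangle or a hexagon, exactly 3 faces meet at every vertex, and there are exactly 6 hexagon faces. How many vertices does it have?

16

Let x be the number of triangles; then F = 6 + x.
Edge–face incidences: 2E = 6·6 + 3·x = 36 + 3x.
Every vertex has degree 3, so 3V = 2E.
Euler: V − E + F = 2 ⇒ (2E)/3 − E + (6 + x) = 2.
Multiply by 6: 2·(2E) − 3·(2E) + 6·(6 + x) = 12, i.e. 36 + 6x − (36 + 3x) = 12.
Collecting terms: 3x = 12, so x = 4.
Then 2E = 36 + 3·4 = 48, so E = 24, V = 2E/3 = 16, F = 6 + 4 = 10.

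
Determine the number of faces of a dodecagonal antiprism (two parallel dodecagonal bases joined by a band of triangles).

26

An antiprism on an n-gon has two n-gon caps and 2n triangles: V = 2·12 = 24, E = 4·12 = 48, F = 2·12 + 2 = 26.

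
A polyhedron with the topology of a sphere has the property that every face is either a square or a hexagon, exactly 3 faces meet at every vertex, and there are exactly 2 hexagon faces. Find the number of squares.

6

Let x be the number of squares; then F = 2 + x.
Edge–face incidences: 2E = 6·2 + 4·x = 12 + 4x.
Every vertex has degree 3, so 3V = 2E.
Euler: V − E + F = 2 ⇒ (2E)/3 − E + (2 + x) = 2.
Multiply by 6: 2·(2E) − 3·(2E) + 6·(2 + x) = 12, i.e. 12 + 6x − (12 + 4x) = 12.
Collecting terms: 2x = 12, so x = 6.
Then 2E = 12 + 4·6 = 36, so E = 18, V = 2E/3 = 12, F = 2 + 6 = 8.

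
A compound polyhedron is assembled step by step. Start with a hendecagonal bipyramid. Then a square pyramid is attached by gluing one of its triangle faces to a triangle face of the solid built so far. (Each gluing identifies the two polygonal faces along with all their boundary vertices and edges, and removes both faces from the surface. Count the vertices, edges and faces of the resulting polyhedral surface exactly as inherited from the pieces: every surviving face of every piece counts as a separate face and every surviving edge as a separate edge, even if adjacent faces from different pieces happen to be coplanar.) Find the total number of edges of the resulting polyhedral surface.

38

A hendecagonal bipyramid: V=13, E=33, F=22.
Attach a square pyramid (V=5, E=8, F=5) along a 3-gon: merge 3 vertices and 3 edges, delete both glued faces → V=15, E=38, F=25.
Check: V − E + F = 15 − 38 + 25 = 2.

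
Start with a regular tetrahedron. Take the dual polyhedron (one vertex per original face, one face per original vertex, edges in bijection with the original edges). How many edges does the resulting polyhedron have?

The base solid has V = 4, E = 6, F = 4.
The dual swaps V and F and preserves E: V′ = F = 4, E′ = E = 6, F′ = V = 4.

6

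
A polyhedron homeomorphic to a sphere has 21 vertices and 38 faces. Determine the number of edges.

Here V − E + F = 2.
E = V + F − (2) = 21 + 38 − (2) = 57.

57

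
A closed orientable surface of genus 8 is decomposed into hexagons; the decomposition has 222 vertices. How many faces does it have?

118

χ = 2 − 2·8 = -14, and every face is a hexagon so 6F = 2E.
V − E + F = -14 with E = 6F/2 gives 222 − (6/2 − 1)·F = -14, so F = 118 and E = 354.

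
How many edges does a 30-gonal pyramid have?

60

A pyramid on an n-gon base has one n-gon and n triangles: V = 30 + 1 = 31, E = 2·30 = 60, F = 30 + 1 = 31.
Check: V − E + F = 31 − 60 + 31 = 2.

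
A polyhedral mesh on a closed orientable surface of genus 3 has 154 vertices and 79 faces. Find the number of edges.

237

For a closed orientable surface of genus 3, χ = 2 − 2·3 = -4.
E = V + F − (-4) = 154 + 79 − (-4) = 237.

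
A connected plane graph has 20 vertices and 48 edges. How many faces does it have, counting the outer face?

30

Euler's formula for a connected plane graph: V − E + F = 2, so F = 2 − 20 + 48 = 30.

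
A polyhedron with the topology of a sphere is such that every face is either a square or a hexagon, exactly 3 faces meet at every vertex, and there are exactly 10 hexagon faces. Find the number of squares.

6

Let x be the number of squares; then F = 10 + x.
Edge–face incidences: 2E = 6·10 + 4·x = 60 + 4x.
Every vertex has degree 3, so 3V = 2E.
Euler: V − E + F = 2 ⇒ (2E)/3 − E + (10 + x) = 2.
Multiply by 6: 2·(2E) − 3·(2E) + 6·(10 + x) = 12, i.e. 60 + 6x − (60 + 4x) = 12.
Collecting terms: 2x = 12, so x = 6.
Then 2E = 60 + 4·6 = 84, so E = 42, V = 2E/3 = 28, F = 10 + 6 = 16.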